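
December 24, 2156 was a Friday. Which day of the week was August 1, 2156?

Count forward from the earlier date (August 1, 2156) to the later (December 24, 2156):
August 2156: 31 − 1 = 30 days remain.
Then September (30), October (31), November (30): 30 + 31 + 30 = 91 days.
December 1–24, 2156: 24 days.
Total: 30 + 91 + 24 = 145 days.
145 mod 7 = 5, so 5 days before Friday is Sunday.

Sunday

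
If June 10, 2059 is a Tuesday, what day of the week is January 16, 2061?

June 2059: 30 − 10 = 20 days remain.
Then 18 full months totalling 550 days.
January 1–16, 2061: 16 days.
Total: 20 + 550 + 16 = 586 days.
586 mod 7 = 5, so 5 days after Tuesday is Sunday.

Sunday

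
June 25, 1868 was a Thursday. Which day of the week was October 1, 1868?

Thursday

June 1868: 30 − 25 = 5 days remain.
Then July (31), August (31), September (30): 31 + 31 + 30 = 92 days.
October 1, 1868: 1 day.
Total: 5 + 92 + 1 = 98 days.
98 is a multiple of 7, so October 1, 1868 falls on the same weekday: Thursday.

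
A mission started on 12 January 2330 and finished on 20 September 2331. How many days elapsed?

Day-of-year of January 12, 2330: 12.
Day-of-year of September 20, 2331: 263.
2330 has 365 days, so 365 − 12 = 353 days remain in 2330.
Total: 353 + 263 = 616 days.

616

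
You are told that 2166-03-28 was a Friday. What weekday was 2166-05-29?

March 2166: 31 − 28 = 3 days remain.
Then April (30): 30 days.
May 1–29, 2166: 29 days.
Total: 3 + 30 + 29 = 62 days.
62 mod 7 = 6, so 6 days after Friday is Thursday.

Thursday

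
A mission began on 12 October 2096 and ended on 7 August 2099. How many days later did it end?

October 12, 2096 → October 12, 2097: 365 days.
October 12, 2097 → October 12, 2098: 365 days.
October 2098: 31 − 12 = 19 days remain.
Then 9 full months totalling 273 days.
August 1–7, 2099: 7 days.
Residual: 299 days.
Total: 1029 days.

1029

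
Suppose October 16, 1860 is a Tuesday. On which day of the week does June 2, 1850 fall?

Sunday

Count forward from the earlier date (June 2, 1850) to the later (October 16, 1860):
From June 2, 1850 to June 2, 1860: 10 years, of which 3 contain a Feb 29 — 7×365 + 3×366 = 3653 days.
June 1860: 30 − 2 = 28 days remain.
Then July (31), August (31), September (30): 31 + 31 + 30 = 92 days.
October 1–16, 1860: 16 days.
Residual: 136 days.
Total: 3789 days.
3789 mod 7 = 2, so 2 days before Tuesday is Sunday.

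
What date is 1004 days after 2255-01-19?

2257-10-19

Count 1004 days after January 19, 2255:
January 19, 2255 → January 19, 2256: 365 days.
January 19, 2256 → January 19, 2257: 366 days (2256 is a leap year).
January 2257: 31 − 19 = 12 days remain.
Then February 2257 (28), March (31), April (30), May (31), June (30), July (31), August (31), September (30): 28 + 31 + 30 + 31 + 30 + 31 + 31 + 30 = 242 days.
October 1–19, 2257: 19 days.
Residual: 273 days.
Total: 1004 days.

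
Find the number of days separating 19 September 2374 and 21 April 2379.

Day-of-year of September 19, 2374: 262.
Day-of-year of April 21, 2379: 111.
2374 has 365 days, so 365 − 262 = 103 days remain in 2374.
Full years: 2375: 365; 2376: 366; 2377: 365; 2378: 365. Sum = 1461.
Total: 103 + 1461 + 111 = 1675 days.

1675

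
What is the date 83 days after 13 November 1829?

4 February 1830

Count 83 days after November 13, 1829:
Day-of-year of November 13, 1829: 317.
Day-of-year of February 4, 1830: 35.
1829 has 365 days, so 365 − 317 = 48 days remain in 1829.
Total: 48 + 35 = 83 days.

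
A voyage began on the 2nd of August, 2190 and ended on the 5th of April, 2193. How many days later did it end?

977

Day-of-year of August 2, 2190: 214.
Day-of-year of April 5, 2193: 95.
2190 has 365 days, so 365 − 214 = 151 days remain in 2190.
Full years: 2191: 365; 2192: 366. Sum = 731.
Total: 151 + 731 + 95 = 977 days.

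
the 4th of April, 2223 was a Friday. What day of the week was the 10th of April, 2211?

Count forward from the earlier date (April 10, 2211) to the later (April 4, 2223):
Day-of-year of April 10, 2211: 100.
Day-of-year of April 4, 2223: 94.
2211 has 365 days, so 365 − 100 = 265 days remain in 2211.
Full years 2212–2222: 8 common + 3 leap = 8×365 + 3×366 = 4018 days.
Total: 265 + 4018 + 94 = 4377 days.
4377 mod 7 = 2, so 2 days before Friday is Wednesday.

Wednesday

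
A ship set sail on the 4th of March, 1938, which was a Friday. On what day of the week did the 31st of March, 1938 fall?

Within March 1938: 31 − 4 = 27 days.
27 mod 7 = 6, so 6 days after Friday is Thursday.

Thursday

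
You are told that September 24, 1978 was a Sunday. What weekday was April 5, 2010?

Day-of-year of September 24, 1978: 267.
Day-of-year of April 5, 2010: 95.
1978 has 365 days, so 365 − 267 = 98 days remain in 1978.
Full years 1979–2009: 23 common + 8 leap = 23×365 + 8×366 = 11323 days.
Total: 98 + 11323 + 95 = 11516 days.
11516 mod 7 = 1, so 1 day after Sunday is Monday.

Monday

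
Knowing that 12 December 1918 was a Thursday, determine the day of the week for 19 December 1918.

Thursday

Within December 1918: 19 − 12 = 7 days.
7 is a multiple of 7, so 19 December 1918 falls on the same weekday: Thursday.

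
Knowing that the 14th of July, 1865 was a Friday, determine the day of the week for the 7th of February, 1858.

Count forward from the earlier date (February 7, 1858) to the later (July 14, 1865):
Day-of-year of February 7, 1858: 38.
Day-of-year of July 14, 1865: 195.
1858 has 365 days, so 365 − 38 = 327 days remain in 1858.
Full years: 1859: 365; 1860: 366; 1861: 365; 1862: 365; 1863: 365; 1864: 366. Sum = 2192.
Total: 327 + 2192 + 195 = 2714 days.
2714 mod 7 = 5, so 5 days before Friday is Sunday.

Sunday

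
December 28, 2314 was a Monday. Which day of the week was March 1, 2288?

Thursday

Count forward from the earlier date (March 1, 2288) to the later (December 28, 2314):
Day-of-year of March 1, 2288: 61.
Day-of-year of December 28, 2314: 362.
2288 has 366 days, so 366 − 61 = 305 days remain in 2288.
Full years 2289–2313: 20 common + 5 leap = 20×365 + 5×366 = 9130 days.
Total: 305 + 9130 + 362 = 9797 days.
9797 mod 7 = 4, so 4 days before Monday is Thursday.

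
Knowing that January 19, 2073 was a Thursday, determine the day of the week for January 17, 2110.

Day-of-year of January 19, 2073: 19.
Day-of-year of January 17, 2110: 17.
2073 has 365 days, so 365 − 19 = 346 days remain in 2073.
Full years 2074–2109: 28 common + 8 leap = 28×365 + 8×366 = 13148 days.
Total: 346 + 13148 + 17 = 13511 days.
13511 mod 7 = 1, so 1 day after Thursday is Friday.

Friday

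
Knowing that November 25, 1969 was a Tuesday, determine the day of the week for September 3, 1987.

Thursday

Day-of-year of November 25, 1969: 329.
Day-of-year of September 3, 1987: 246.
1969 has 365 days, so 365 − 329 = 36 days remain in 1969.
Full years 1970–1986: 13 common + 4 leap = 13×365 + 4×366 = 6209 days.
Total: 36 + 6209 + 246 = 6491 days.
6491 mod 7 = 2, so 2 days after Tuesday is Thursday.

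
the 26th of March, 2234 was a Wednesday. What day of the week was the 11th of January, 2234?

Saturday

Count forward from the earlier date (January 11, 2234) to the later (March 26, 2234):
January 2234: 31 − 11 = 20 days remain.
Then February 2234 (28): 28 days.
March 1–26, 2234: 26 days.
Total: 20 + 28 + 26 = 74 days.
74 mod 7 = 4, so 4 days before Wednesday is Saturday.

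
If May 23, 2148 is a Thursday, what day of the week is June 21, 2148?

May 2148: 31 − 23 = 8 days remain.
June 1–21, 2148: 21 days.
Total: 8 + 21 = 29 days.
29 mod 7 = 1, so 1 day after Thursday is Friday.

Friday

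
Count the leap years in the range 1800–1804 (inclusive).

1

Years divisible by 4 in [1800, 1804]: 1800, 1804.
Of these, 1800 is divisible by 100 but not 400, so not leap.
Leap years: 2 − 1 = 1.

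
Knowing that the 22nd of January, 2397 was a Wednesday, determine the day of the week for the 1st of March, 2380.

Saturday

Count forward from the earlier date (March 1, 2380) to the later (January 22, 2397):
Day-of-year of March 1, 2380: 61.
Day-of-year of January 22, 2397: 22.
2380 has 366 days, so 366 − 61 = 305 days remain in 2380.
Full years 2381–2396: 12 common + 4 leap = 12×365 + 4×366 = 5844 days.
Total: 305 + 5844 + 22 = 6171 days.
6171 mod 7 = 4, so 4 days before Wednesday is Saturday.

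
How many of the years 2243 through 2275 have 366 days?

8

Years divisible by 4 in [2243, 2275]: 2244, 2248, 2252, 2256, 2260, 2264, 2268, 2272.
No century exceptions apply. Count: 8.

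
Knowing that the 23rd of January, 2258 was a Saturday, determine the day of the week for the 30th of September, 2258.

January 2258: 31 − 23 = 8 days remain.
Then February 2258 (28), March (31), April (30), May (31), June (30), July (31), August (31): 28 + 31 + 30 + 31 + 30 + 31 + 31 = 212 days.
September 1–30, 2258: 30 days.
Total: 8 + 212 + 30 = 250 days.
250 mod 7 = 5, so 5 days after Saturday is Thursday.

Thursday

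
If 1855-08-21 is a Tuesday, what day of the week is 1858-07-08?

Day-of-year of August 21, 1855: 233.
Day-of-year of July 8, 1858: 189.
1855 has 365 days, so 365 − 233 = 132 days remain in 1855.
Full years: 1856: 366; 1857: 365. Sum = 731.
Total: 132 + 731 + 189 = 1052 days.
1052 mod 7 = 2, so 2 days after Tuesday is Thursday.

Thursday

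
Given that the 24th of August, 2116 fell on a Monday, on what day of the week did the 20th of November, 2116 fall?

Friday

August 2116: 31 − 24 = 7 days remain.
Then September (30), October (31): 30 + 31 = 61 days.
November 1–20, 2116: 20 days.
Total: 7 + 61 + 20 = 88 days.
88 mod 7 = 4, so 4 days after Monday is Friday.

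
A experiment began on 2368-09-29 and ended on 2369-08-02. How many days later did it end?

307

September 2368: 30 − 29 = 1 day remains.
Then 10 full months totalling 304 days.
August 1–2, 2369: 2 days.
Residual: 307 days.
Total: 307 days.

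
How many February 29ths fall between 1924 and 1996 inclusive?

19

Years divisible by 4: 1924, 1928, …, 1996 — 19 in all.
No century exceptions apply. Count: 19.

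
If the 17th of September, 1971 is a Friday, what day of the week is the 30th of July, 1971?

Friday

Count forward from the earlier date (July 30, 1971) to the later (September 17, 1971):
July 1971: 31 − 30 = 1 day remains.
Then August (31): 31 days.
September 1–17, 1971: 17 days.
Total: 1 + 31 + 17 = 49 days.
49 is a multiple of 7, so the 30th of July, 1971 falls on the same weekday: Friday.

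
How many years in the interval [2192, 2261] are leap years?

17

Years divisible by 4: 2192, 2196, …, 2260 — 18 in all.
Of these, 2200 is divisible by 100 but not 400, so not leap.
Leap years: 18 − 1 = 17.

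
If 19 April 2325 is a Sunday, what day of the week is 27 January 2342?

Tuesday

Day-of-year of April 19, 2325: 109.
Day-of-year of January 27, 2342: 27.
2325 has 365 days, so 365 − 109 = 256 days remain in 2325.
Full years 2326–2341: 12 common + 4 leap = 12×365 + 4×366 = 5844 days.
Total: 256 + 5844 + 27 = 6127 days.
6127 mod 7 = 2, so 2 days after Sunday is Tuesday.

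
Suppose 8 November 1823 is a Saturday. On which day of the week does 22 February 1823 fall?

Count forward from the earlier date (February 22, 1823) to the later (November 8, 1823):
February 1823: 28 − 22 = 6 days remain (1823 is not a leap year, so February has 28 days).
Then March (31), April (30), May (31), June (30), July (31), August (31), September (30), October (31): 31 + 30 + 31 + 30 + 31 + 31 + 30 + 31 = 245 days.
November 1–8, 1823: 8 days.
Total: 6 + 245 + 8 = 259 days.
259 is a multiple of 7, so 22 February 1823 falls on the same weekday: Saturday.

Saturday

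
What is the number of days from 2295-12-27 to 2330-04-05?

Day-of-year of December 27, 2295: 361.
Day-of-year of April 5, 2330: 95.
2295 has 365 days, so 365 − 361 = 4 days remain in 2295.
Full years 2296–2329: 26 common + 8 leap = 26×365 + 8×366 = 12418 days.
Total: 4 + 12418 + 95 = 12517 days.

12517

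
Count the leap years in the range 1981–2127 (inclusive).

Years divisible by 4: 1984, 1988, …, 2124 — 36 in all.
Of these, 2100 is divisible by 100 but not 400, so not leap.
2000 is divisible by 400, so still leap.
Leap years: 36 − 1 = 35.

35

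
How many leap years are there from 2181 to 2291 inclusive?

26

Years divisible by 4: 2184, 2188, …, 2288 — 27 in all.
Of these, 2200 is divisible by 100 but not 400, so not leap.
Leap years: 27 − 1 = 26.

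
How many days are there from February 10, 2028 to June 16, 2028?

February 2028: 29 − 10 = 19 days remain (2028 is a leap year, so February has 29 days).
Then March (31), April (30), May (31): 31 + 30 + 31 = 92 days.
June 1–16, 2028: 16 days.
Total: 19 + 92 + 16 = 127 days.

127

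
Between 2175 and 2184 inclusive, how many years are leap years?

3

Years divisible by 4 in [2175, 2184]: 2176, 2180, 2184.
No century exceptions apply. Count: 3.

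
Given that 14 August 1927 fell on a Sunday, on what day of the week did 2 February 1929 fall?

August 14, 1927 → August 14, 1928: 366 days (1928 is a leap year).
August 1928: 31 − 14 = 17 days remain.
Then September (30), October (31), November (30), December (31), January (31): 30 + 31 + 30 + 31 + 31 = 153 days.
February 1–2, 1929: 2 days (1929 is not a leap year).
Residual: 172 days.
Total: 538 days.
538 mod 7 = 6, so 6 days after Sunday is Saturday.

Saturday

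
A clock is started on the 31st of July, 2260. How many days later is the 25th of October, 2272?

4469

Day-of-year of July 31, 2260: 213.
Day-of-year of October 25, 2272: 299.
2260 has 366 days, so 366 − 213 = 153 days remain in 2260.
Full years 2261–2271: 9 common + 2 leap = 9×365 + 2×366 = 4017 days.
Total: 153 + 4017 + 299 = 4469 days.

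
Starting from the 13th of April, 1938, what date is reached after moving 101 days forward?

the 23rd of July, 1938

Count 101 days after April 13, 1938:
April 1938: 30 − 13 = 17 days remain.
Then May (31), June (30): 31 + 30 = 61 days.
July 1–23, 1938: 23 days.
Total: 17 + 61 + 23 = 101 days.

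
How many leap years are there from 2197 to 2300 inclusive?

24

Years divisible by 4: 2200, 2204, …, 2300 — 26 in all.
Of these, 2200, 2300 are divisible by 100 but not 400, so not leap.
Leap years: 26 − 2 = 24.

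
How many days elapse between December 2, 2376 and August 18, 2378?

624

December 2376: 31 − 2 = 29 days remain.
Then 19 full months totalling 577 days.
August 1–18, 2378: 18 days.
Total: 29 + 577 + 18 = 624 days.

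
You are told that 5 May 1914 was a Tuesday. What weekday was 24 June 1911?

Count forward from the earlier date (June 24, 1911) to the later (May 5, 1914):
June 24, 1911 → June 24, 1912: 366 days (1912 is a leap year).
June 24, 1912 → June 24, 1913: 365 days.
June 1913: 30 − 24 = 6 days remain.
Then 10 full months totalling 304 days.
May 1–5, 1914: 5 days.
Residual: 315 days.
Total: 1046 days.
1046 mod 7 = 3, so 3 days before Tuesday is Saturday.

Saturday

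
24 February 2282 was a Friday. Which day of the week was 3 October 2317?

Wednesday

From February 24, 2282 to February 24, 2317: 35 years, of which 8 contain a Feb 29 — 27×365 + 8×366 = 12783 days.
(2300 is not a leap year (divisible by 100 but not 400).)
February 2317: 28 − 24 = 4 days remain (2317 is not a leap year, so February has 28 days).
Then March (31), April (30), May (31), June (30), July (31), August (31), September (30): 31 + 30 + 31 + 30 + 31 + 31 + 30 = 214 days.
October 1–3, 2317: 3 days.
Residual: 221 days.
Total: 13004 days.
13004 mod 7 = 5, so 5 days after Friday is Wednesday.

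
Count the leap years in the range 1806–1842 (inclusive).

Years divisible by 4 in [1806, 1842]: 1808, 1812, 1816, 1820, 1824, 1828, 1832, 1836, 1840.
No century exceptions apply. Count: 9.

9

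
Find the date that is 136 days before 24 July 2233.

10 March 2233

Count 136 days before July 24, 2233:
March 2233: 31 − 10 = 21 days remain.
Then April (30), May (31), June (30): 30 + 31 + 30 = 91 days.
July 1–24, 2233: 24 days.
Total: 21 + 91 + 24 = 136 days.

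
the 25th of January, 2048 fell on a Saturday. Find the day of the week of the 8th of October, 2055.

Friday

Day-of-year of January 25, 2048: 25.
Day-of-year of October 8, 2055: 281.
2048 has 366 days, so 366 − 25 = 341 days remain in 2048.
Full years: 2049: 365; 2050: 365; 2051: 365; 2052: 366; 2053: 365; 2054: 365. Sum = 2191.
Total: 341 + 2191 + 281 = 2813 days.
2813 mod 7 = 6, so 6 days after Saturday is Friday.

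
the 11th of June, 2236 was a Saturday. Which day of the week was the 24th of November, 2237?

Friday

June 2236: 30 − 11 = 19 days remain.
Then 16 full months totalling 488 days.
November 1–24, 2237: 24 days.
Total: 19 + 488 + 24 = 531 days.
531 mod 7 = 6, so 6 days after Saturday is Friday.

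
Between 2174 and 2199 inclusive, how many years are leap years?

Years divisible by 4 in [2174, 2199]: 2176, 2180, 2184, 2188, 2192, 2196.
No century exceptions apply. Count: 6.

6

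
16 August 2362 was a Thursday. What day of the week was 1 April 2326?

Count forward from the earlier date (April 1, 2326) to the later (August 16, 2362):
From April 1, 2326 to April 1, 2362: 36 years, of which 9 contain a Feb 29 — 27×365 + 9×366 = 13149 days.
April 2362: 30 − 1 = 29 days remain.
Then May (31), June (30), July (31): 31 + 30 + 31 = 92 days.
August 1–16, 2362: 16 days.
Residual: 137 days.
Total: 13286 days.
13286 is a multiple of 7, so 1 April 2326 falls on the same weekday: Thursday.

Thursday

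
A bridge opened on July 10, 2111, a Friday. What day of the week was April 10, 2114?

Tuesday

July 10, 2111 → July 10, 2112: 366 days (2112 is a leap year).
July 10, 2112 → July 10, 2113: 365 days.
July 2113: 31 − 10 = 21 days remain.
Then August (31), September (30), October (31), November (30), December (31), January (31), February 2114 (28), March (31): 31 + 30 + 31 + 30 + 31 + 31 + 28 + 31 = 243 days.
April 1–10, 2114: 10 days.
Residual: 274 days.
Total: 1005 days.
1005 mod 7 = 4, so 4 days after Friday is Tuesday.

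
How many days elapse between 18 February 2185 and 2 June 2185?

104

February 2185: 28 − 18 = 10 days remain (2185 is not a leap year, so February has 28 days).
Then March (31), April (30), May (31): 31 + 30 + 31 = 92 days.
June 1–2, 2185: 2 days.
Total: 10 + 92 + 2 = 104 days.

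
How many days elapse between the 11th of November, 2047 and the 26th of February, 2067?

From November 11, 2047 to November 11, 2066: 19 years, of which 5 contain a Feb 29 — 14×365 + 5×366 = 6940 days.
November 2066: 30 − 11 = 19 days remain.
Then December (31), January (31): 31 + 31 = 62 days.
February 1–26, 2067: 26 days (2067 is not a leap year).
Residual: 107 days.
Total: 7047 days.

7047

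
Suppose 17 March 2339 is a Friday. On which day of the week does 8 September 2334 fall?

Saturday

Count forward from the earlier date (September 8, 2334) to the later (March 17, 2339):
Day-of-year of September 8, 2334: 251.
Day-of-year of March 17, 2339: 76.
2334 has 365 days, so 365 − 251 = 114 days remain in 2334.
Full years: 2335: 365; 2336: 366; 2337: 365; 2338: 365. Sum = 1461.
Total: 114 + 1461 + 76 = 1651 days.
1651 mod 7 = 6, so 6 days before Friday is Saturday.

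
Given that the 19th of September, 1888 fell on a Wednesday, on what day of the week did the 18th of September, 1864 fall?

Count forward from the earlier date (September 18, 1864) to the later (September 19, 1888):
Day-of-year of September 18, 1864: 262.
Day-of-year of September 19, 1888: 263.
1864 has 366 days, so 366 − 262 = 104 days remain in 1864.
Full years 1865–1887: 18 common + 5 leap = 18×365 + 5×366 = 8400 days.
Total: 104 + 8400 + 263 = 8767 days.
8767 mod 7 = 3, so 3 days before Wednesday is Sunday.

Sunday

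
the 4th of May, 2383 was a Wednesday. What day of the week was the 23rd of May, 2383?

Monday

Within May 2383: 23 − 4 = 19 days.
19 mod 7 = 5, so 5 days after Wednesday is Monday.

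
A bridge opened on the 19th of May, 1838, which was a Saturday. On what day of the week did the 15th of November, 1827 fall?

Count forward from the earlier date (November 15, 1827) to the later (May 19, 1838):
From November 15, 1827 to November 15, 1837: 10 years, of which 3 contain a Feb 29 — 7×365 + 3×366 = 3653 days.
November 1837: 30 − 15 = 15 days remain.
Then December (31), January (31), February 1838 (28), March (31), April (30): 31 + 31 + 28 + 31 + 30 = 151 days.
May 1–19, 1838: 19 days.
Residual: 185 days.
Total: 3838 days.
3838 mod 7 = 2, so 2 days before Saturday is Thursday.

Thursday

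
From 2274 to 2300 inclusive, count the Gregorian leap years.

Years divisible by 4 in [2274, 2300]: 2276, 2280, 2284, 2288, 2292, 2296, 2300.
Of these, 2300 is divisible by 100 but not 400, so not leap.
Leap years: 7 − 1 = 6.

6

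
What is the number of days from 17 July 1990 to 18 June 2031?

14946

Day-of-year of July 17, 1990: 198.
Day-of-year of June 18, 2031: 169.
1990 has 365 days, so 365 − 198 = 167 days remain in 1990.
Full years 1991–2030: 30 common + 10 leap = 30×365 + 10×366 = 14610 days.
Total: 167 + 14610 + 169 = 14946 days.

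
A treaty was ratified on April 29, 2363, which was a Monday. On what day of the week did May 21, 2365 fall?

April 29, 2363 → April 29, 2364: 366 days (2364 is a leap year).
April 29, 2364 → April 29, 2365: 365 days.
April 2365: 30 − 29 = 1 day remains.
May 1–21, 2365: 21 days.
Residual: 22 days.
Total: 753 days.
753 mod 7 = 4, so 4 days after Monday is Friday.

Friday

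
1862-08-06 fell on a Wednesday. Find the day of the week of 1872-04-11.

Thursday

Day-of-year of August 6, 1862: 218.
Day-of-year of April 11, 1872: 102.
1862 has 365 days, so 365 − 218 = 147 days remain in 1862.
Full years 1863–1871: 7 common + 2 leap = 7×365 + 2×366 = 3287 days.
Total: 147 + 3287 + 102 = 3536 days.
3536 mod 7 = 1, so 1 day after Wednesday is Thursday.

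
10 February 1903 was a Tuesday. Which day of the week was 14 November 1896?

Saturday

Count forward from the earlier date (November 14, 1896) to the later (February 10, 1903):
Day-of-year of November 14, 1896: 319.
Day-of-year of February 10, 1903: 41.
1896 has 366 days, so 366 − 319 = 47 days remain in 1896.
Full years: 1897: 365; 1898: 365; 1899: 365; 1900: 365; 1901: 365; 1902: 365. Sum = 2190.
Total: 47 + 2190 + 41 = 2278 days.
2278 mod 7 = 3, so 3 days before Tuesday is Saturday.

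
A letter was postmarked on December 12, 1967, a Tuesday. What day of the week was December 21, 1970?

Monday

Day-of-year of December 12, 1967: 346.
Day-of-year of December 21, 1970: 355.
1967 has 365 days, so 365 − 346 = 19 days remain in 1967.
Full years: 1968: 366; 1969: 365. Sum = 731.
Total: 19 + 731 + 355 = 1105 days.
1105 mod 7 = 6, so 6 days after Tuesday is Monday.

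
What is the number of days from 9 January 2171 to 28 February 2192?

From January 9, 2171 to January 9, 2192: 21 years, of which 5 contain a Feb 29 — 16×365 + 5×366 = 7670 days.
January 2192: 31 − 9 = 22 days remain.
February 1–28, 2192: 28 days (2192 is a leap year).
Residual: 50 days.
Total: 7720 days.

7720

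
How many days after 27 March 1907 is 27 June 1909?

823

Day-of-year of March 27, 1907: 86.
Day-of-year of June 27, 1909: 178.
1907 has 365 days, so 365 − 86 = 279 days remain in 1907.
Full years: 1908: 366. Sum = 366.
Total: 279 + 366 + 178 = 823 days.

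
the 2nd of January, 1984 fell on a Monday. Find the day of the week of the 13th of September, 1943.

Monday

Count forward from the earlier date (September 13, 1943) to the later (January 2, 1984):
From September 13, 1943 to September 13, 1983: 40 years, of which 10 contain a Feb 29 — 30×365 + 10×366 = 14610 days.
September 1983: 30 − 13 = 17 days remain.
Then October (31), November (30), December (31): 31 + 30 + 31 = 92 days.
January 1–2, 1984: 2 days.
Residual: 111 days.
Total: 14721 days.
14721 is a multiple of 7, so the 13th of September, 1943 falls on the same weekday: Monday.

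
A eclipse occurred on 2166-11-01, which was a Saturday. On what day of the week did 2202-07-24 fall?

From November 1, 2166 to November 1, 2201: 35 years, of which 8 contain a Feb 29 — 27×365 + 8×366 = 12783 days.
(2200 is not a leap year (divisible by 100 but not 400).)
November 2201: 30 − 1 = 29 days remain.
Then December (31), January (31), February 2202 (28), March (31), April (30), May (31), June (30): 31 + 31 + 28 + 31 + 30 + 31 + 30 = 212 days.
July 1–24, 2202: 24 days.
Residual: 265 days.
Total: 13048 days.
13048 is a multiple of 7, so 2202-07-24 falls on the same weekday: Saturday.

Saturday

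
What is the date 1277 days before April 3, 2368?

October 4, 2364

Count 1277 days before April 3, 2368:
Day-of-year of October 4, 2364: 278.
Day-of-year of April 3, 2368: 94.
2364 has 366 days, so 366 − 278 = 88 days remain in 2364.
Full years: 2365: 365; 2366: 365; 2367: 365. Sum = 1095.
Total: 88 + 1095 + 94 = 1277 days.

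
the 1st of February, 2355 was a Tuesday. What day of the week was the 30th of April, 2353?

Count forward from the earlier date (April 30, 2353) to the later (February 1, 2355):
April 30, 2353 → April 30, 2354: 365 days.
April 2354: 30 − 30 = 0 days remain.
Then 9 full months totalling 276 days.
February 1, 2355: 1 day (2355 is not a leap year).
Residual: 277 days.
Total: 642 days.
642 mod 7 = 5, so 5 days before Tuesday is Thursday.

Thursday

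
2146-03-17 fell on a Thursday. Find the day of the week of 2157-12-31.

Saturday

Day-of-year of March 17, 2146: 76.
Day-of-year of December 31, 2157: 365.
2146 has 365 days, so 365 − 76 = 289 days remain in 2146.
Full years 2147–2156: 7 common + 3 leap = 7×365 + 3×366 = 3653 days.
Total: 289 + 3653 + 365 = 4307 days.
4307 mod 7 = 2, so 2 days after Thursday is Saturday.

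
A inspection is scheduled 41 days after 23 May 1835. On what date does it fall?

3 July 1835

Count 41 days after May 23, 1835:
May 1835: 31 − 23 = 8 days remain.
Then June (30): 30 days.
July 1–3, 1835: 3 days.
Total: 8 + 30 + 3 = 41 days.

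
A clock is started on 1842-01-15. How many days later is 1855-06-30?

Day-of-year of January 15, 1842: 15.
Day-of-year of June 30, 1855: 181.
1842 has 365 days, so 365 − 15 = 350 days remain in 1842.
Full years 1843–1854: 9 common + 3 leap = 9×365 + 3×366 = 4383 days.
Total: 350 + 4383 + 181 = 4914 days.

4914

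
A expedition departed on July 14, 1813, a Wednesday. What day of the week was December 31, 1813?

Friday

July 1813: 31 − 14 = 17 days remain.
Then August (31), September (30), October (31), November (30): 31 + 30 + 31 + 30 = 122 days.
December 1–31, 1813: 31 days.
Total: 17 + 122 + 31 = 170 days.
170 mod 7 = 2, so 2 days after Wednesday is Friday.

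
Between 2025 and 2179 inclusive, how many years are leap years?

Years divisible by 4: 2028, 2032, …, 2176 — 38 in all.
Of these, 2100 is divisible by 100 but not 400, so not leap.
Leap years: 38 − 1 = 37.

37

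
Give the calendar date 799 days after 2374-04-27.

2376-07-04

Count 799 days after April 27, 2374:
April 2374: 30 − 27 = 3 days remain.
Then 26 full months totalling 792 days.
July 1–4, 2376: 4 days.
Total: 3 + 792 + 4 = 799 days.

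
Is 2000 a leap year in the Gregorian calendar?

Yes

2000 is a leap year (divisible by 400).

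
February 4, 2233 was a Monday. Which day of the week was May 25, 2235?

Day-of-year of February 4, 2233: 35.
Day-of-year of May 25, 2235: 145.
2233 has 365 days, so 365 − 35 = 330 days remain in 2233.
Full years: 2234: 365. Sum = 365.
Total: 330 + 365 + 145 = 840 days.
840 is a multiple of 7, so May 25, 2235 falls on the same weekday: Monday.

Monday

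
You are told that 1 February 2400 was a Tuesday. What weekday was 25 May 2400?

Thursday

February 2400: 29 − 1 = 28 days remain (2400 is a leap year (divisible by 400), so February has 29 days).
Then March (31), April (30): 31 + 30 = 61 days.
May 1–25, 2400: 25 days.
Total: 28 + 61 + 25 = 114 days.
114 mod 7 = 2, so 2 days after Tuesday is Thursday.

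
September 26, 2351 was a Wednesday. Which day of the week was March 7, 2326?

Count forward from the earlier date (March 7, 2326) to the later (September 26, 2351):
From March 7, 2326 to March 7, 2351: 25 years, of which 6 contain a Feb 29 — 19×365 + 6×366 = 9131 days.
March 2351: 31 − 7 = 24 days remain.
Then April (30), May (31), June (30), July (31), August (31): 30 + 31 + 30 + 31 + 31 = 153 days.
September 1–26, 2351: 26 days.
Residual: 203 days.
Total: 9334 days.
9334 mod 7 = 3, so 3 days before Wednesday is Sunday.

Sunday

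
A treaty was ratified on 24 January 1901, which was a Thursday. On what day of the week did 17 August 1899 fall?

Thursday

Count forward from the earlier date (August 17, 1899) to the later (January 24, 1901):
Day-of-year of August 17, 1899: 229.
Day-of-year of January 24, 1901: 24.
1899 has 365 days, so 365 − 229 = 136 days remain in 1899.
Full years: 1900: 365. Sum = 365.
Total: 136 + 365 + 24 = 525 days.
525 is a multiple of 7, so 17 August 1899 falls on the same weekday: Thursday.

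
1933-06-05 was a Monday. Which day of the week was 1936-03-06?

Day-of-year of June 5, 1933: 156.
Day-of-year of March 6, 1936: 66.
1933 has 365 days, so 365 − 156 = 209 days remain in 1933.
Full years: 1934: 365; 1935: 365. Sum = 730.
Total: 209 + 730 + 66 = 1005 days.
1005 mod 7 = 4, so 4 days after Monday is Friday.

Friday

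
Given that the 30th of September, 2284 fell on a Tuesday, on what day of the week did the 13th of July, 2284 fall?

Sunday

Count forward from the earlier date (July 13, 2284) to the later (September 30, 2284):
July 2284: 31 − 13 = 18 days remain.
Then August (31): 31 days.
September 1–30, 2284: 30 days.
Total: 18 + 31 + 30 = 79 days.
79 mod 7 = 2, so 2 days before Tuesday is Sunday.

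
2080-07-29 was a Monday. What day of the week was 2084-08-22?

Tuesday

July 29, 2080 → July 29, 2081: 365 days.
July 29, 2081 → July 29, 2082: 365 days.
July 29, 2082 → July 29, 2083: 365 days.
July 29, 2083 → July 29, 2084: 366 days (2084 is a leap year).
July 2084: 31 − 29 = 2 days remain.
August 1–22, 2084: 22 days.
Residual: 24 days.
Total: 1485 days.
1485 mod 7 = 1, so 1 day after Monday is Tuesday.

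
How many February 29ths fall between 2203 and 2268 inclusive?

17

Years divisible by 4: 2204, 2208, …, 2268 — 17 in all.
No century exceptions apply. Count: 17.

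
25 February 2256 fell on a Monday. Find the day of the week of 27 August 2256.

Wednesday

February 2256: 29 − 25 = 4 days remain (2256 is a leap year, so February has 29 days).
Then March (31), April (30), May (31), June (30), July (31): 31 + 30 + 31 + 30 + 31 = 153 days.
August 1–27, 2256: 27 days.
Total: 4 + 153 + 27 = 184 days.
184 mod 7 = 2, so 2 days after Monday is Wednesday.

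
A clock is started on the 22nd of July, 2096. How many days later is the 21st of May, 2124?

Day-of-year of July 22, 2096: 204.
Day-of-year of May 21, 2124: 142.
2096 has 366 days, so 366 − 204 = 162 days remain in 2096.
Full years 2097–2123: 22 common + 5 leap = 22×365 + 5×366 = 9860 days.
Total: 162 + 9860 + 142 = 10164 days.

10164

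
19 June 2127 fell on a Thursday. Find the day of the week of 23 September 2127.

Tuesday

June 2127: 30 − 19 = 11 days remain.
Then July (31), August (31): 31 + 31 = 62 days.
September 1–23, 2127: 23 days.
Total: 11 + 62 + 23 = 96 days.
96 mod 7 = 5, so 5 days after Thursday is Tuesday.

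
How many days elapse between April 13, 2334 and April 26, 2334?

Within April 2334: 26 − 13 = 13 days.

13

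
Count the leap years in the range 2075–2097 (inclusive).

6

Years divisible by 4 in [2075, 2097]: 2076, 2080, 2084, 2088, 2092, 2096.
No century exceptions apply. Count: 6.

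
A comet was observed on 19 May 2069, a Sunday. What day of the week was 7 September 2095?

From May 19, 2069 to May 19, 2095: 26 years, of which 6 contain a Feb 29 — 20×365 + 6×366 = 9496 days.
May 2095: 31 − 19 = 12 days remain.
Then June (30), July (31), August (31): 30 + 31 + 31 = 92 days.
September 1–7, 2095: 7 days.
Residual: 111 days.
Total: 9607 days.
9607 mod 7 = 3, so 3 days after Sunday is Wednesday.

Wednesday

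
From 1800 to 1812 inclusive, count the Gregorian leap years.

Years divisible by 4 in [1800, 1812]: 1800, 1804, 1808, 1812.
Of these, 1800 is divisible by 100 but not 400, so not leap.
Leap years: 4 − 1 = 3.

3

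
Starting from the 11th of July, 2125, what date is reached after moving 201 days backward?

the 22nd of December, 2124

Count 201 days before July 11, 2125:
Day-of-year of December 22, 2124: 357.
Day-of-year of July 11, 2125: 192.
2124 has 366 days, so 366 − 357 = 9 days remain in 2124.
Total: 9 + 192 = 201 days.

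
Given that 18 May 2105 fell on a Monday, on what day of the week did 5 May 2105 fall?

Tuesday

Count forward from the earlier date (May 5, 2105) to the later (May 18, 2105):
Within May 2105: 18 − 5 = 13 days.
13 mod 7 = 6, so 6 days before Monday is Tuesday.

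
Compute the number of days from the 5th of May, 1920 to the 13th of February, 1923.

May 5, 1920 → May 5, 1921: 365 days.
May 5, 1921 → May 5, 1922: 365 days.
May 1922: 31 − 5 = 26 days remain.
Then June (30), July (31), August (31), September (30), October (31), November (30), December (31), January (31): 30 + 31 + 31 + 30 + 31 + 30 + 31 + 31 = 245 days.
February 1–13, 1923: 13 days (1923 is not a leap year).
Residual: 284 days.
Total: 1014 days.

1014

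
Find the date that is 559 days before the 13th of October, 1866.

the 2nd of April, 1865

Count 559 days before October 13, 1866:
April 2, 1865 → April 2, 1866: 365 days.
April 1866: 30 − 2 = 28 days remain.
Then May (31), June (30), July (31), August (31), September (30): 31 + 30 + 31 + 31 + 30 = 153 days.
October 1–13, 1866: 13 days.
Residual: 194 days.
Total: 559 days.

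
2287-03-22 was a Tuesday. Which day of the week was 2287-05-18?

March 2287: 31 − 22 = 9 days remain.
Then April (30): 30 days.
May 1–18, 2287: 18 days.
Total: 9 + 30 + 18 = 57 days.
57 mod 7 = 1, so 1 day after Tuesday is Wednesday.

Wednesday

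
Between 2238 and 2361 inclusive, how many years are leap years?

Years divisible by 4: 2240, 2244, …, 2360 — 31 in all.
Of these, 2300 is divisible by 100 but not 400, so not leap.
Leap years: 31 − 1 = 30.

30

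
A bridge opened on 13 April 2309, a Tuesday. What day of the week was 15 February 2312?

Thursday

Day-of-year of April 13, 2309: 103.
Day-of-year of February 15, 2312: 46.
2309 has 365 days, so 365 − 103 = 262 days remain in 2309.
Full years: 2310: 365; 2311: 365. Sum = 730.
Total: 262 + 730 + 46 = 1038 days.
1038 mod 7 = 2, so 2 days after Tuesday is Thursday.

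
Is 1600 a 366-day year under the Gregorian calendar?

Yes

1600 is a leap year (divisible by 400).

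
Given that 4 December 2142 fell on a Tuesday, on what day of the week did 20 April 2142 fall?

Count forward from the earlier date (April 20, 2142) to the later (December 4, 2142):
April 2142: 30 − 20 = 10 days remain.
Then May (31), June (30), July (31), August (31), September (30), October (31), November (30): 31 + 30 + 31 + 31 + 30 + 31 + 30 = 214 days.
December 1–4, 2142: 4 days.
Total: 10 + 214 + 4 = 228 days.
228 mod 7 = 4, so 4 days before Tuesday is Friday.

Friday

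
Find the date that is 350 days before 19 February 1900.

6 March 1899

Count 350 days before February 19, 1900:
March 1899: 31 − 6 = 25 days remain.
Then 10 full months totalling 306 days.
February 1–19, 1900: 19 days (1900 is not a leap year (divisible by 100 but not 400)).
Residual: 350 days.
Total: 350 days.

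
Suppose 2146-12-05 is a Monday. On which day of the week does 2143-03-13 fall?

Wednesday

Count forward from the earlier date (March 13, 2143) to the later (December 5, 2146):
March 13, 2143 → March 13, 2144: 366 days (2144 is a leap year).
March 13, 2144 → March 13, 2145: 365 days.
March 13, 2145 → March 13, 2146: 365 days.
March 2146: 31 − 13 = 18 days remain.
Then April (30), May (31), June (30), July (31), August (31), September (30), October (31), November (30): 30 + 31 + 30 + 31 + 31 + 30 + 31 + 30 = 244 days.
December 1–5, 2146: 5 days.
Residual: 267 days.
Total: 1363 days.
1363 mod 7 = 5, so 5 days before Monday is Wednesday.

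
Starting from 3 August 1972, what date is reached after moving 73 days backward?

22 May 1972

Count 73 days before August 3, 1972:
May 1972: 31 − 22 = 9 days remain.
Then June (30), July (31): 30 + 31 = 61 days.
August 1–3, 1972: 3 days.
Total: 9 + 61 + 3 = 73 days.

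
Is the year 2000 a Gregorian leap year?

2000 is a leap year (divisible by 400).

Yes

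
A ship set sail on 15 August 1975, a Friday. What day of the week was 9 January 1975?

Count forward from the earlier date (January 9, 1975) to the later (August 15, 1975):
January 1975: 31 − 9 = 22 days remain.
Then February 1975 (28), March (31), April (30), May (31), June (30), July (31): 28 + 31 + 30 + 31 + 30 + 31 = 181 days.
August 1–15, 1975: 15 days.
Total: 22 + 181 + 15 = 218 days.
218 mod 7 = 1, so 1 day before Friday is Thursday.

Thursday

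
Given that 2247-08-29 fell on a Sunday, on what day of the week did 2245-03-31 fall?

Monday

Count forward from the earlier date (March 31, 2245) to the later (August 29, 2247):
Day-of-year of March 31, 2245: 90.
Day-of-year of August 29, 2247: 241.
2245 has 365 days, so 365 − 90 = 275 days remain in 2245.
Full years: 2246: 365. Sum = 365.
Total: 275 + 365 + 241 = 881 days.
881 mod 7 = 6, so 6 days before Sunday is Monday.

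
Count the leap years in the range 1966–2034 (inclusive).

Years divisible by 4: 1968, 1972, …, 2032 — 17 in all.
2000 is divisible by 400, so still leap.
No century exceptions apply. Count: 17.

17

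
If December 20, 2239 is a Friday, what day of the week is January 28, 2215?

Count forward from the earlier date (January 28, 2215) to the later (December 20, 2239):
Day-of-year of January 28, 2215: 28.
Day-of-year of December 20, 2239: 354.
2215 has 365 days, so 365 − 28 = 337 days remain in 2215.
Full years 2216–2238: 17 common + 6 leap = 17×365 + 6×366 = 8401 days.
Total: 337 + 8401 + 354 = 9092 days.
9092 mod 7 = 6, so 6 days before Friday is Saturday.

Saturday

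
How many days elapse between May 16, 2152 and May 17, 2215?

Day-of-year of May 16, 2152: 137.
Day-of-year of May 17, 2215: 137.
2152 has 366 days, so 366 − 137 = 229 days remain in 2152.
Full years 2153–2214: 48 common + 14 leap = 48×365 + 14×366 = 22644 days.
Total: 229 + 22644 + 137 = 23010 days.

23010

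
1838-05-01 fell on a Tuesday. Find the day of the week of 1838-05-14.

Monday

Within May 1838: 14 − 1 = 13 days.
13 mod 7 = 6, so 6 days after Tuesday is Monday.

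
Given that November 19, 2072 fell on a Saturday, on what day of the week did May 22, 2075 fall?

Wednesday

Day-of-year of November 19, 2072: 324.
Day-of-year of May 22, 2075: 142.
2072 has 366 days, so 366 − 324 = 42 days remain in 2072.
Full years: 2073: 365; 2074: 365. Sum = 730.
Total: 42 + 730 + 142 = 914 days.
914 mod 7 = 4, so 4 days after Saturday is Wednesday.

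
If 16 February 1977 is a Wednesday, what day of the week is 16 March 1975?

Count forward from the earlier date (March 16, 1975) to the later (February 16, 1977):
March 1975: 31 − 16 = 15 days remain.
Then 22 full months totalling 672 days.
February 1–16, 1977: 16 days (1977 is not a leap year).
Total: 15 + 672 + 16 = 703 days.
703 mod 7 = 3, so 3 days before Wednesday is Sunday.

Sunday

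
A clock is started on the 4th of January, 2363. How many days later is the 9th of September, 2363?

248

January 2363: 31 − 4 = 27 days remain.
Then February 2363 (28), March (31), April (30), May (31), June (30), July (31), August (31): 28 + 31 + 30 + 31 + 30 + 31 + 31 = 212 days.
September 1–9, 2363: 9 days.
Total: 27 + 212 + 9 = 248 days.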